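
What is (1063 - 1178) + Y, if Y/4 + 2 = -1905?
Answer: -7743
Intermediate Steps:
Y = -7628 (Y = -8 + 4*(-1905) = -8 - 7620 = -7628)
(1063 - 1178) + Y = (1063 - 1178) - 7628 = -115 - 7628 = -7743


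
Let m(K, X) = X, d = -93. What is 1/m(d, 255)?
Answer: 1/255 ≈ 0.0039216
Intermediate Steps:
1/m(d, 255) = 1/255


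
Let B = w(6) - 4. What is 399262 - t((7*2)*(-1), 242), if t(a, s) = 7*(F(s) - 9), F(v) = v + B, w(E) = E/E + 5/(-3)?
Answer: 1192991/3 ≈ 3.9766e+5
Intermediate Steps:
w(E) = -2/3 (w(E) = 1 + 5*(-1/3) = 1 - 5/3 = -2/3)
B = -14/3 (B = -2/3 - 4 = -14/3 ≈ -4.6667)
F(v) = -14/3 + v (F(v) = v - 14/3 = -14/3 + v)
t(a, s) = -287/3 + 7*s (t(a, s) = 7*((-14/3 + s) - 9) = 7*(-41/3 + s) = -287/3 + 7*s)
399262 - t((7*2)*(-1), 242) = 399262 - (-287/3 + 7*242) = 399262 - (-287/3 + 1694) = 399262 - 1*4795/3 = 399262 - 4795/3 = 1192991/3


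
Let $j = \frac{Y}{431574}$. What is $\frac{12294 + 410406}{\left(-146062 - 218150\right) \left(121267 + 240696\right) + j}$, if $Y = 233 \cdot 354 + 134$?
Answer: $- \frac{22803291225}{7111868465384366} \approx -3.2064 \cdot 10^{-6}$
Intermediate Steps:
$Y = 82616$ ($Y = 82482 + 134 = 82616$)
$j = \frac{41308}{215787}$ ($j = \frac{82616}{431574} = 82616 \cdot \frac{1}{431574} = \frac{41308}{215787} \approx 0.19143$)
$\frac{12294 + 410406}{\left(-146062 - 218150\right) \left(121267 + 240696\right) + j} = \frac{12294 + 410406}{\left(-146062 - 218150\right) \left(121267 + 240696\right) + \frac{41308}{215787}} = \frac{422700}{\left(-364212\right) 361963 + \frac{41308}{215787}} = \frac{422700}{-131831268156 + \frac{41308}{215787}} = \frac{422700}{- \frac{28447473861537464}{215787}} = 422700 \left(- \frac{215787}{28447473861537464}\right) = - \frac{22803291225}{7111868465384366}$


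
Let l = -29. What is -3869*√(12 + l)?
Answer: -3869*I*√17 ≈ -15952.0*I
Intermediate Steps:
-3869*√(12 + l) = -3869*√(12 - 29) = -3869*I*√17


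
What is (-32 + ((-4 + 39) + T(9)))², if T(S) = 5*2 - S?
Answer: 16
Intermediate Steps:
T(S) = 10 - S
(-32 + ((-4 + 39) + T(9)))² = (-32 + ((-4 + 39) + (10 - 1*9)))² = (-32 + (35 + (10 - 9)))² = (-32 + (35 + 1))² = (-32 + 36)² = 4² = 16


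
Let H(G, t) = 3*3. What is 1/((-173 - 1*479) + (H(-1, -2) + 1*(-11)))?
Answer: -1/654 ≈ -0.0015291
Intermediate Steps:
H(G, t) = 9
1/((-173 - 1*479) + (H(-1, -2) + 1*(-11))) = 1/((-173 - 1*479) + (9 + 1*(-11))) = 1/((-173 - 479) + (9 - 11)) = 1/(-652 - 2) = 1/(-654) = -1/654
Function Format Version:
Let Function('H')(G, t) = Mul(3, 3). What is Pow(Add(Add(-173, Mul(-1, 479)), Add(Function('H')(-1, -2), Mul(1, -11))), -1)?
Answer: Rational(-1, 654) ≈ -0.0015291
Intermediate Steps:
Function('H')(G, t) = 9
Pow(Add(Add(-173, Mul(-1, 479)), Add(Function('H')(-1, -2), Mul(1, -11))), -1) = Pow(Add(Add(-173, Mul(-1, 479)), Add(9, Mul(1, -11))), -1) = Pow(Add(Add(-173, -479), Add(9, -11)), -1) = Pow(Add(-652, -2), -1) = Pow(-654, -1) = Rational(-1, 654)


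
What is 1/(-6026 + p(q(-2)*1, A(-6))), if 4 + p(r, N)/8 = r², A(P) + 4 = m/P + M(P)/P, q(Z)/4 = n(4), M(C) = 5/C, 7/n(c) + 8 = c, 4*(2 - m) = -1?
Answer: -1/5666 ≈ -0.00017649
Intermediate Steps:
m = 9/4 (m = 2 - ¼*(-1) = 2 + ¼ = 9/4 ≈ 2.2500)
n(c) = 7/(-8 + c)
q(Z) = -7 (q(Z) = 4*(7/(-8 + 4)) = 4*(7/(-4)) = 4*(7*(-¼)) = 4*(-7/4) = -7)
A(P) = -4 + 5/P² + 9/(4*P) (A(P) = -4 + (9/(4*P) + (5/P)/P) = -4 + (9/(4*P) + 5/P²) = -4 + (5/P² + 9/(4*P)) = -4 + 5/P² + 9/(4*P))
p(r, N) = -32 + 8*r²
1/(-6026 + p(q(-2)*1, A(-6))) = 1/(-6026 + (-32 + 8*(-7*1)²)) = 1/(-6026 + (-32 + 8*(-7)²)) = 1/(-6026 + (-32 + 8*49)) = 1/(-6026 + (-32 + 392)) = 1/(-6026 + 360) = 1/(-5666) = -1/5666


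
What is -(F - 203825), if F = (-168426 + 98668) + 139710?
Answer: 133873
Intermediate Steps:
F = 69952 (F = -69758 + 139710 = 69952)
-(F - 203825) = -(69952 - 203825) = -1*(-133873) = 133873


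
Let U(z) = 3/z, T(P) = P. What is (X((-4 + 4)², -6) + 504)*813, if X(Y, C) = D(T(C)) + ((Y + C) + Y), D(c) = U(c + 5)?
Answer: 402435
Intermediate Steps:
D(c) = 3/(5 + c) (D(c) = 3/(c + 5) = 3/(5 + c))
X(Y, C) = C + 2*Y + 3/(5 + C) (X(Y, C) = 3/(5 + C) + ((Y + C) + Y) = 3/(5 + C) + ((C + Y) + Y) = 3/(5 + C) + (C + 2*Y) = C + 2*Y + 3/(5 + C))
(X((-4 + 4)², -6) + 504)*813 = ((3 + (5 - 6)*(-6 + 2*(-4 + 4)²))/(5 - 6) + 504)*813 = ((3 - (-6 + 2*0²))/(-1) + 504)*813 = (-(3 - (-6 + 2*0)) + 504)*813 = (-(3 - (-6 + 0)) + 504)*813 = (-(3 - 1*(-6)) + 504)*813 = (-(3 + 6) + 504)*813 = (-1*9 + 504)*813 = (-9 + 504)*813 = 495*813 = 402435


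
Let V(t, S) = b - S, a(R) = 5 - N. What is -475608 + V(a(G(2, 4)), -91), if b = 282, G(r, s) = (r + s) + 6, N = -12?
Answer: -475235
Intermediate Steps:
G(r, s) = 6 + r + s
a(R) = 17 (a(R) = 5 - 1*(-12) = 5 + 12 = 17)
V(t, S) = 282 - S
-475608 + V(a(G(2, 4)), -91) = -475608 + (282 - 1*(-91)) = -475608 + (282 + 91) = -475608 + 373 = -475235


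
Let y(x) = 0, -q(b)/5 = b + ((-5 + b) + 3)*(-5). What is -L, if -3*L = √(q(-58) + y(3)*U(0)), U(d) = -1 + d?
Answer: 11*I*√10/3 ≈ 11.595*I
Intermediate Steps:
q(b) = -50 + 20*b (q(b) = -5*(b + ((-5 + b) + 3)*(-5)) = -5*(b + (-2 + b)*(-5)) = -5*(b + (10 - 5*b)) = -5*(10 - 4*b) = -50 + 20*b)
L = -11*I*√10/3 (L = -√((-50 + 20*(-58)) + 0*(-1 + 0))/3 = -√((-50 - 1160) + 0*(-1))/3 = -√(-1210 + 0)/3 = -11*I*√10/3 ≈ -11.595*I)
-L = -(-11)*I*√10/3 = 11*I*√10/3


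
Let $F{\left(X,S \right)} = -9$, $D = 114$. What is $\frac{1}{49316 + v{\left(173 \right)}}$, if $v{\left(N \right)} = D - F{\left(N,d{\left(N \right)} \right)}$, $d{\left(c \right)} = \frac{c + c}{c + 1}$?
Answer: $\frac{1}{49439} \approx 2.0227 \cdot 10^{-5}$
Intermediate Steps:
$d{\left(c \right)} = \frac{2 c}{1 + c}$
$v{\left(N \right)} = 123$ ($v{\left(N \right)} = 114 - -9 = 114 + 9 = 123$)
$\frac{1}{49316 + v{\left(173 \right)}} = \frac{1}{49316 + 123} = \frac{1}{49439}$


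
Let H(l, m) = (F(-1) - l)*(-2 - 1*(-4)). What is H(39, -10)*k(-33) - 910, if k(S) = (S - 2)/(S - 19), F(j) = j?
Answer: -12530/13 ≈ -963.85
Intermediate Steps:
k(S) = (-2 + S)/(-19 + S)
H(l, m) = -2 - 2*l (H(l, m) = (-1 - l)*(-2 - 1*(-4)) = (-1 - l)*(-2 + 4) = (-1 - l)*2 = -2 - 2*l)
H(39, -10)*k(-33) - 910 = (-2 - 2*39)*((-2 - 33)/(-19 - 33)) - 910 = (-2 - 78)*(-35/(-52)) - 910 = -(-20)*(-35)/13 - 910 = -80*35/52 - 910 = -700/13 - 910 = -12530/13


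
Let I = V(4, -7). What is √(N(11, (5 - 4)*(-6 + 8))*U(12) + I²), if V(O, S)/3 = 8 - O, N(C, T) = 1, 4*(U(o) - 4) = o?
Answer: √151 ≈ 12.288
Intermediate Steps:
U(o) = 4 + o/4
V(O, S) = 24 - 3*O (V(O, S) = 3*(8 - O) = 24 - 3*O)
I = 12 (I = 24 - 3*4 = 24 - 12 = 12)
√(N(11, (5 - 4)*(-6 + 8))*U(12) + I²) = √(1*(4 + (¼)*12) + 12²) = √(1*(4 + 3) + 144) = √(1*7 + 144) = √(7 + 144) = √151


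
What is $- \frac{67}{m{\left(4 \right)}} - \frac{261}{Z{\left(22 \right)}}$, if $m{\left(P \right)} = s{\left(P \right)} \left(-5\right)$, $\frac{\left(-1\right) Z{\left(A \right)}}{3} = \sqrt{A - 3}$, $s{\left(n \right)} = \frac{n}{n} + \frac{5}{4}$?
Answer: $\frac{268}{45} + \frac{87 \sqrt{19}}{19} \approx 25.915$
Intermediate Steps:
$s{\left(n \right)} = \frac{9}{4}$ ($s{\left(n \right)} = 1 + 5 \cdot \frac{1}{4} = 1 + \frac{5}{4} = \frac{9}{4}$)
$Z{\left(A \right)} = - 3 \sqrt{-3 + A}$ ($Z{\left(A \right)} = - 3 \sqrt{A - 3} = - 3 \sqrt{-3 + A}$)
$m{\left(P \right)} = - \frac{45}{4}$ ($m{\left(P \right)} = \frac{9}{4} \left(-5\right) = - \frac{45}{4}$)
$- \frac{67}{m{\left(4 \right)}} - \frac{261}{Z{\left(22 \right)}} = - \frac{67}{- \frac{45}{4}} - \frac{261}{\left(-3\right) \sqrt{-3 + 22}} = \left(-67\right) \left(- \frac{4}{45}\right) - \frac{261}{\left(-3\right) \sqrt{19}} = \frac{268}{45} - 261 \left(- \frac{\sqrt{19}}{57}\right) = \frac{268}{45} + \frac{87 \sqrt{19}}{19}$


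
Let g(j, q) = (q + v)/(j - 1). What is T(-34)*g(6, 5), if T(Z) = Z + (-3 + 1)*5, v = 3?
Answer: -352/5 ≈ -70.400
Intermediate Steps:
T(Z) = -10 + Z (T(Z) = Z - 2*5 = Z - 10 = -10 + Z)
g(j, q) = (3 + q)/(-1 + j) (g(j, q) = (q + 3)/(j - 1) = (3 + q)/(-1 + j))
T(-34)*g(6, 5) = (-10 - 34)*((3 + 5)/(-1 + 6)) = -44*8/5 = -352/5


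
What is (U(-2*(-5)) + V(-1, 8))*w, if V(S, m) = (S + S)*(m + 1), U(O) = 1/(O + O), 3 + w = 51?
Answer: -4308/5 ≈ -861.60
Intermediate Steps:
w = 48 (w = -3 + 51 = 48)
U(O) = 1/(2*O)
V(S, m) = 2*S*(1 + m) (V(S, m) = (2*S)*(1 + m) = 2*S*(1 + m))
(U(-2*(-5)) + V(-1, 8))*w = (1/(2*((-2*(-5)))) + 2*(-1)*(1 + 8))*48 = ((½)/10 + 2*(-1)*9)*48 = ((½)*(⅒) - 18)*48 = (1/20 - 18)*48 = -359/20*48 = -4308/5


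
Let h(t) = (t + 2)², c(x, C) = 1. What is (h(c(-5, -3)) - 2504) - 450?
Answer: -2945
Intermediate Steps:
h(t) = (2 + t)²
(h(c(-5, -3)) - 2504) - 450 = ((2 + 1)² - 2504) - 450 = (3² - 2504) - 450 = (9 - 2504) - 450 = -2495 - 450 = -2945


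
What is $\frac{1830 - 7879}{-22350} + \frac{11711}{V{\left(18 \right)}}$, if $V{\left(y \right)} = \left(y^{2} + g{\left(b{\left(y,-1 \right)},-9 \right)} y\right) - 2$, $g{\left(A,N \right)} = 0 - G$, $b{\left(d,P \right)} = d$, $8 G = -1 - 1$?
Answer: $\frac{527431697}{14594550} \approx 36.139$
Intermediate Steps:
$G = - \frac{1}{4}$ ($G = \frac{-1 - 1}{8} = \frac{1}{8} \left(-2\right) = - \frac{1}{4} \approx -0.25$)
$g{\left(A,N \right)} = \frac{1}{4}$ ($g{\left(A,N \right)} = 0 - - \frac{1}{4} = 0 + \frac{1}{4} = \frac{1}{4}$)
$V{\left(y \right)} = -2 + y^{2} + \frac{y}{4}$ ($V{\left(y \right)} = \left(y^{2} + \frac{y}{4}\right) - 2 = -2 + y^{2} + \frac{y}{4}$)
$\frac{1830 - 7879}{-22350} + \frac{11711}{V{\left(18 \right)}} = \frac{1830 - 7879}{-22350} + \frac{11711}{-2 + 18^{2} + \frac{1}{4} \cdot 18} = \left(1830 - 7879\right) \left(- \frac{1}{22350}\right) + \frac{11711}{-2 + 324 + \frac{9}{2}} = \left(-6049\right) \left(- \frac{1}{22350}\right) + \frac{11711}{\frac{653}{2}} = \frac{6049}{22350} + 11711 \cdot \frac{2}{653} = \frac{6049}{22350} + \frac{23422}{653} = \frac{527431697}{14594550}$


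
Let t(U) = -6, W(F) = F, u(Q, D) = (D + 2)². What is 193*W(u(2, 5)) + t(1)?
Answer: 9451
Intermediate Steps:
u(Q, D) = (2 + D)²
193*W(u(2, 5)) + t(1) = 193*(2 + 5)² - 6 = 193*7² - 6 = 193*49 - 6 = 9457 - 6 = 9451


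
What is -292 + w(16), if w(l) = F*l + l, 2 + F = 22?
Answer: 44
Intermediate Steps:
F = 20 (F = -2 + 22 = 20)
w(l) = 21*l (w(l) = 20*l + l = 21*l)
-292 + w(16) = -292 + 21*16 = -292 + 336 = 44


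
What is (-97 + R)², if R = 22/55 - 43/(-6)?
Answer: 7198489/900 ≈ 7998.3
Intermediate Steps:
R = 227/30 (R = 22*(1/55) - 43*(-⅙) = ⅖ + 43/6 = 227/30 ≈ 7.5667)
(-97 + R)² = (-97 + 227/30)² = (-2683/30)² = 7198489/900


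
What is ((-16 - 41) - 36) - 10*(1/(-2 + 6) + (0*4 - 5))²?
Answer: -2549/8 ≈ -318.63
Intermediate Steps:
((-16 - 41) - 36) - 10*(1/(-2 + 6) + (0*4 - 5))² = (-57 - 36) - 10*(1/4 + (0 - 5))² = -93 - 10*(¼ - 5)² = -93 - 10*(-19/4)² = -93 - 10*361/16 = -93 - 1805/8 = -2549/8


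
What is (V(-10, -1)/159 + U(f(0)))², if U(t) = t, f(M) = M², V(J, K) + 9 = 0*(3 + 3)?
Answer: 9/2809 ≈ 0.0032040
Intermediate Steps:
V(J, K) = -9 (V(J, K) = -9 + 0*(3 + 3) = -9 + 0*6 = -9 + 0 = -9)
(V(-10, -1)/159 + U(f(0)))² = (-9/159 + 0²)² = (-9*1/159 + 0)² = (-3/53 + 0)² = (-3/53)² = 9/2809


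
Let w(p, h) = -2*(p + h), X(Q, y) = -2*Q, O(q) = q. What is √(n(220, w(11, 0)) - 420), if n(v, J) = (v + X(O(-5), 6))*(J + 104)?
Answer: 2*√4610 ≈ 135.79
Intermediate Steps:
w(p, h) = -2*h - 2*p (w(p, h) = -2*(h + p) = -2*h - 2*p)
n(v, J) = (10 + v)*(104 + J) (n(v, J) = (v - 2*(-5))*(J + 104) = (v + 10)*(104 + J) = (10 + v)*(104 + J))
√(n(220, w(11, 0)) - 420) = √((1040 + 10*(-2*0 - 2*11) + 104*220 + (-2*0 - 2*11)*220) - 420) = √((1040 + 10*(0 - 22) + 22880 + (0 - 22)*220) - 420) = √((1040 + 10*(-22) + 22880 - 22*220) - 420) = √((1040 - 220 + 22880 - 4840) - 420) = √(18860 - 420) = √18440 = 2*√4610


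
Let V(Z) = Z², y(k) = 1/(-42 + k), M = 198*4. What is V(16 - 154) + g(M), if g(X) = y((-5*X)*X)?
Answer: 59728877927/3136362 ≈ 19044.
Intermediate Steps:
M = 792
g(X) = 1/(-42 - 5*X²) (g(X) = 1/(-42 + (-5*X)*X) = 1/(-42 - 5*X²))
V(16 - 154) + g(M) = (16 - 154)² - 1/(42 + 5*792²) = (-138)² - 1/(42 + 5*627264) = 19044 - 1/(42 + 3136320) = 19044 - 1/3136362 = 59728877927/3136362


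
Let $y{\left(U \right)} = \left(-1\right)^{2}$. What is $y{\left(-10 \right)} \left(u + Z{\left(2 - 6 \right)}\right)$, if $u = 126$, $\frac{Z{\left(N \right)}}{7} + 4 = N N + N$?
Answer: $182$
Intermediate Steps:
$Z{\left(N \right)} = -28 + 7 N + 7 N^{2}$ ($Z{\left(N \right)} = -28 + 7 \left(N N + N\right) = -28 + 7 \left(N^{2} + N\right) = -28 + 7 \left(N + N^{2}\right) = -28 + \left(7 N + 7 N^{2}\right) = -28 + 7 N + 7 N^{2}$)
$y{\left(U \right)} = 1$
$y{\left(-10 \right)} \left(u + Z{\left(2 - 6 \right)}\right) = 1 \left(126 + \left(-28 + 7 \left(2 - 6\right) + 7 \left(2 - 6\right)^{2}\right)\right) = 1 \left(126 + \left(-28 + 7 \left(-4\right) + 7 \left(-4\right)^{2}\right)\right) = 1 \left(126 - -56\right) = 1 \left(126 + 56\right) = 1 \cdot 182 = 182$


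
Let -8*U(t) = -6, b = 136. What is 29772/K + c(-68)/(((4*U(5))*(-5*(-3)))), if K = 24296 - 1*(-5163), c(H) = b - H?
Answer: 2449792/441885 ≈ 5.5440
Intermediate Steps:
c(H) = 136 - H
U(t) = 3/4 (U(t) = -1/8*(-6) = 3/4)
K = 29459 (K = 24296 + 5163 = 29459)
29772/K + c(-68)/(((4*U(5))*(-5*(-3)))) = 29772/29459 + (136 - 1*(-68))/(((4*(3/4))*(-5*(-3)))) = 29772*(1/29459) + (136 + 68)/((3*15)) = 29772/29459 + 204/45 = 29772/29459 + 204*(1/45) = 29772/29459 + 68/15 = 2449792/441885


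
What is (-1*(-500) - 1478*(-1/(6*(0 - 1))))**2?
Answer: 579121/9 ≈ 64347.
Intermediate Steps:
(-1*(-500) - 1478*(-1/(6*(0 - 1))))**2 = (500 - 1478/((-1*(-6))))**2 = (500 - 1478/6)**2 = (500 - 1478*1/6)**2 = (500 - 739/3)**2 = (761/3)**2 = 579121/9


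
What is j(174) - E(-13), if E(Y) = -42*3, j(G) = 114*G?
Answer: 19962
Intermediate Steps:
E(Y) = -126
j(174) - E(-13) = 114*174 - 1*(-126) = 19836 + 126 = 19962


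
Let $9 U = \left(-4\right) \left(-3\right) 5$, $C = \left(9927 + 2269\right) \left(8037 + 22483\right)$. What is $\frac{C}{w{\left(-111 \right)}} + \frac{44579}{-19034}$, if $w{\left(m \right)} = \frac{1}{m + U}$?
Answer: $- \frac{2217564944046377}{57102} \approx -3.8835 \cdot 10^{10}$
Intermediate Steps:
$C = 372221920$ ($C = 12196 \cdot 30520 = 372221920$)
$U = \frac{20}{3}$ ($U = \frac{\left(-4\right) \left(-3\right) 5}{9} = \frac{12 \cdot 5}{9} = \frac{1}{9} \cdot 60 = \frac{20}{3} \approx 6.6667$)
$w{\left(m \right)} = \frac{1}{\frac{20}{3} + m}$ ($w{\left(m \right)} = \frac{1}{m + \frac{20}{3}} = \frac{1}{\frac{20}{3} + m}$)
$\frac{C}{w{\left(-111 \right)}} + \frac{44579}{-19034} = \frac{372221920}{3 \frac{1}{20 + 3 \left(-111\right)}} + \frac{44579}{-19034} = \frac{372221920}{3 \frac{1}{20 - 333}} + 44579 \left(- \frac{1}{19034}\right) = \frac{372221920}{3 \frac{1}{-313}} - \frac{44579}{19034} = \frac{372221920}{3 \left(- \frac{1}{313}\right)} - \frac{44579}{19034} = \frac{372221920}{- \frac{3}{313}} - \frac{44579}{19034} = 372221920 \left(- \frac{313}{3}\right) - \frac{44579}{19034} = - \frac{116505460960}{3} - \frac{44579}{19034} = - \frac{2217564944046377}{57102}$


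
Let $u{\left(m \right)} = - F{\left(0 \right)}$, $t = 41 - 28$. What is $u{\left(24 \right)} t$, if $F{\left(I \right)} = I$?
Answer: $0$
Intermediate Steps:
$t = 13$ ($t = 41 - 28 = 13$)
$u{\left(m \right)} = 0$ ($u{\left(m \right)} = \left(-1\right) 0 = 0$)
$u{\left(24 \right)} t = 0 \cdot 13 = 0$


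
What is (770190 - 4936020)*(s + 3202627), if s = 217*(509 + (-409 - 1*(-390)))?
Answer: -13784552339310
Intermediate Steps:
s = 106330 (s = 217*(509 + (-409 + 390)) = 217*(509 - 19) = 217*490 = 106330)
(770190 - 4936020)*(s + 3202627) = (770190 - 4936020)*(106330 + 3202627) = -4165830*3308957 = -13784552339310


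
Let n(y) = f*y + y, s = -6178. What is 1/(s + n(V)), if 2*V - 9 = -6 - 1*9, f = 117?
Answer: -1/6532 ≈ -0.00015309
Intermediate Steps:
V = -3 (V = 9/2 + (-6 - 1*9)/2 = 9/2 + (-6 - 9)/2 = 9/2 + (½)*(-15) = 9/2 - 15/2 = -3)
n(y) = 118*y (n(y) = 117*y + y = 118*y)
1/(s + n(V)) = 1/(-6178 + 118*(-3)) = 1/(-6178 - 354) = 1/(-6532) = -1/6532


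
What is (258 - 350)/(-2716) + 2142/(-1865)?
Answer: -1411523/1266335 ≈ -1.1147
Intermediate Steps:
(258 - 350)/(-2716) + 2142/(-1865) = -92*(-1/2716) + 2142*(-1/1865) = 23/679 - 2142/1865 = -1411523/1266335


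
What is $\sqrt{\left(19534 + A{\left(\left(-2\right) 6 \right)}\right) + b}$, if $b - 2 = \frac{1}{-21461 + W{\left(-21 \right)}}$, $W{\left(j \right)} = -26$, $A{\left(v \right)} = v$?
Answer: $\frac{\sqrt{9014058362069}}{21487} \approx 139.73$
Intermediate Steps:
$b = \frac{42973}{21487}$ ($b = 2 + \frac{1}{-21461 - 26} = 2 + \frac{1}{-21487} = 2 - \frac{1}{21487} = \frac{42973}{21487} \approx 2.0$)
$\sqrt{\left(19534 + A{\left(\left(-2\right) 6 \right)}\right) + b} = \sqrt{\left(19534 - 12\right) + \frac{42973}{21487}} = \sqrt{19522 + \frac{42973}{21487}} = \sqrt{\frac{419512187}{21487}} = \frac{\sqrt{9014058362069}}{21487}$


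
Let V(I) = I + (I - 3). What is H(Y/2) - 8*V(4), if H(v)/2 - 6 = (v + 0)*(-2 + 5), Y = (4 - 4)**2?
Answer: -28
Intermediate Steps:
Y = 0 (Y = 0**2 = 0)
V(I) = -3 + 2*I (V(I) = I + (-3 + I) = -3 + 2*I)
H(v) = 12 + 6*v (H(v) = 12 + 2*((v + 0)*(-2 + 5)) = 12 + 2*(v*3) = 12 + 2*(3*v) = 12 + 6*v)
H(Y/2) - 8*V(4) = (12 + 6*(0/2)) - 8*(-3 + 2*4) = (12 + 6*(0*(1/2))) - 8*(-3 + 8) = (12 + 6*0) - 8*5 = (12 + 0) - 40 = 12 - 40 = -28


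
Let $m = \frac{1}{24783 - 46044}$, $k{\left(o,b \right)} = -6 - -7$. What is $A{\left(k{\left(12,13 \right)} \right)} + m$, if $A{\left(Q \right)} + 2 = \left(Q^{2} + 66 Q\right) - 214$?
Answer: $- \frac{3167890}{21261} \approx -149.0$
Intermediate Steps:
$k{\left(o,b \right)} = 1$ ($k{\left(o,b \right)} = -6 + 7 = 1$)
$A{\left(Q \right)} = -216 + Q^{2} + 66 Q$ ($A{\left(Q \right)} = -2 - \left(214 - Q^{2} - 66 Q\right) = -2 + \left(-214 + Q^{2} + 66 Q\right) = -216 + Q^{2} + 66 Q$)
$m = - \frac{1}{21261}$ ($m = \frac{1}{24783 - 46044} = \frac{1}{-21261} = - \frac{1}{21261} \approx -4.7034 \cdot 10^{-5}$)
$A{\left(k{\left(12,13 \right)} \right)} + m = \left(-216 + 1^{2} + 66 \cdot 1\right) - \frac{1}{21261} = \left(-216 + 1 + 66\right) - \frac{1}{21261} = -149 - \frac{1}{21261} = - \frac{3167890}{21261}$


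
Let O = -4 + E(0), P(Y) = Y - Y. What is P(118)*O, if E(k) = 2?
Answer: 0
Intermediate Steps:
P(Y) = 0
O = -2 (O = -4 + 2 = -2)
P(118)*O = 0*(-2) = 0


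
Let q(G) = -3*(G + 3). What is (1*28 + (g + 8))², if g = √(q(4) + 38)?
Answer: (36 + √17)² ≈ 1609.9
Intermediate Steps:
q(G) = -9 - 3*G (q(G) = -3*(3 + G) = -9 - 3*G)
g = √17 (g = √((-9 - 3*4) + 38) = √((-9 - 12) + 38) = √(-21 + 38) = √17 ≈ 4.1231)
(1*28 + (g + 8))² = (1*28 + (√17 + 8))² = (28 + (8 + √17))² = (36 + √17)²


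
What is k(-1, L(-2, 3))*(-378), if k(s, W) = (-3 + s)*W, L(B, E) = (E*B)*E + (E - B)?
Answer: -19656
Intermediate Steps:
L(B, E) = E - B + B*E² (L(B, E) = (B*E)*E + (E - B) = B*E² + (E - B) = E - B + B*E²)
k(s, W) = W*(-3 + s)
k(-1, L(-2, 3))*(-378) = ((3 - 1*(-2) - 2*3²)*(-3 - 1))*(-378) = ((3 + 2 - 2*9)*(-4))*(-378) = ((3 + 2 - 18)*(-4))*(-378) = -13*(-4)*(-378) = 52*(-378) = -19656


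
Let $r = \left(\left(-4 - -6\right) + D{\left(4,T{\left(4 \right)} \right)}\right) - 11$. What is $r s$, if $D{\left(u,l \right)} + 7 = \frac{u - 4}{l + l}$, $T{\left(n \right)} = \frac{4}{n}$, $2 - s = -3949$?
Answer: $-63216$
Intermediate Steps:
$s = 3951$ ($s = 2 - -3949 = 2 + 3949 = 3951$)
$D{\left(u,l \right)} = -7 + \frac{-4 + u}{2 l}$ ($D{\left(u,l \right)} = -7 + \frac{u - 4}{l + l} = -7 + \frac{-4 + u}{2 l}$)
$r = -16$ ($r = \left(\left(-4 - -6\right) + \frac{-4 + 4 - 14 \cdot \frac{4}{4}}{2 \cdot \frac{4}{4}}\right) - 11 = \left(\left(-4 + 6\right) + \frac{-4 + 4 - 14 \cdot 4 \cdot \frac{1}{4}}{2 \cdot 4 \cdot \frac{1}{4}}\right) - 11 = \left(2 + \frac{-4 + 4 - 14}{2 \cdot 1}\right) - 11 = \left(2 + \frac{1}{2} \cdot 1 \left(-4 + 4 - 14\right)\right) - 11 = \left(2 + \frac{1}{2} \cdot 1 \left(-14\right)\right) - 11 = \left(2 - 7\right) - 11 = -5 - 11 = -16$)
$r s = \left(-16\right) 3951 = -63216$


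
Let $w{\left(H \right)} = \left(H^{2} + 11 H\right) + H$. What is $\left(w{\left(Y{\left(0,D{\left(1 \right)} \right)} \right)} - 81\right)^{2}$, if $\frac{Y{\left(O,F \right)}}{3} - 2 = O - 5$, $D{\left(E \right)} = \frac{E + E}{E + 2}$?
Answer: $11664$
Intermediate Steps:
$D{\left(E \right)} = \frac{2 E}{2 + E}$
$Y{\left(O,F \right)} = -9 + 3 O$ ($Y{\left(O,F \right)} = 6 + 3 \left(O - 5\right) = 6 + 3 \left(-5 + O\right) = 6 + \left(-15 + 3 O\right) = -9 + 3 O$)
$w{\left(H \right)} = H^{2} + 12 H$
$\left(w{\left(Y{\left(0,D{\left(1 \right)} \right)} \right)} - 81\right)^{2} = \left(\left(-9 + 3 \cdot 0\right) \left(12 + \left(-9 + 3 \cdot 0\right)\right) - 81\right)^{2} = \left(\left(-9 + 0\right) \left(12 + \left(-9 + 0\right)\right) - 81\right)^{2} = \left(- 9 \left(12 - 9\right) - 81\right)^{2} = \left(\left(-9\right) 3 - 81\right)^{2} = \left(-27 - 81\right)^{2} = \left(-108\right)^{2} = 11664$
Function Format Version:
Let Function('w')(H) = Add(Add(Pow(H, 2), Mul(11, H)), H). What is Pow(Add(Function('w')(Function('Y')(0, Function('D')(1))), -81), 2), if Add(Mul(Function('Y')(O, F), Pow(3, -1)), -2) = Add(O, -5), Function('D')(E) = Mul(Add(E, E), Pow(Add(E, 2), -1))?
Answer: 11664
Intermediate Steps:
Function('D')(E) = Mul(2, E, Pow(Add(2, E), -1)) (Function('D')(E) = Mul(Mul(2, E), Pow(Add(2, E), -1)) = Mul(2, E, Pow(Add(2, E), -1)))
Function('Y')(O, F) = Add(-9, Mul(3, O)) (Function('Y')(O, F) = Add(6, Mul(3, Add(O, -5))) = Add(6, Mul(3, Add(-5, O))) = Add(6, Add(-15, Mul(3, O))) = Add(-9, Mul(3, O)))
Function('w')(H) = Add(Pow(H, 2), Mul(12, H))
Pow(Add(Function('w')(Function('Y')(0, Function('D')(1))), -81), 2) = Pow(Add(Mul(Add(-9, Mul(3, 0)), Add(12, Add(-9, Mul(3, 0)))), -81), 2) = Pow(Add(Mul(Add(-9, 0), Add(12, Add(-9, 0))), -81), 2) = Pow(Add(Mul(-9, Add(12, -9)), -81), 2) = Pow(Add(Mul(-9, 3), -81), 2) = Pow(Add(-27, -81), 2) = Pow(-108, 2) = 11664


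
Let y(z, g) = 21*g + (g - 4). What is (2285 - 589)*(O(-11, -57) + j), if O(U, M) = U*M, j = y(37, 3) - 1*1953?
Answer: -2143744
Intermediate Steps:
y(z, g) = -4 + 22*g (y(z, g) = 21*g + (-4 + g) = -4 + 22*g)
j = -1891 (j = (-4 + 22*3) - 1*1953 = (-4 + 66) - 1953 = 62 - 1953 = -1891)
O(U, M) = M*U
(2285 - 589)*(O(-11, -57) + j) = (2285 - 589)*(-57*(-11) - 1891) = 1696*(627 - 1891) = 1696*(-1264) = -2143744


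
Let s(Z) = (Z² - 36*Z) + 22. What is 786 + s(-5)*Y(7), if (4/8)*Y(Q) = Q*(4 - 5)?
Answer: -2392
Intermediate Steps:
Y(Q) = -2*Q (Y(Q) = 2*(Q*(4 - 5)) = 2*(Q*(-1)) = 2*(-Q) = -2*Q)
s(Z) = 22 + Z² - 36*Z
786 + s(-5)*Y(7) = 786 + (22 + (-5)² - 36*(-5))*(-2*7) = 786 + (22 + 25 + 180)*(-14) = 786 + 227*(-14) = 786 - 3178 = -2392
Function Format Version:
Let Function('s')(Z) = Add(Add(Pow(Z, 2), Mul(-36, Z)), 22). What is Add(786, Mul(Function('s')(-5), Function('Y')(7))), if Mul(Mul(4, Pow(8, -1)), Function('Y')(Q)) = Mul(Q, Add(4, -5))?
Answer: -2392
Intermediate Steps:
Function('Y')(Q) = Mul(-2, Q) (Function('Y')(Q) = Mul(2, Mul(Q, Add(4, -5))) = Mul(2, Mul(Q, -1)) = Mul(2, Mul(-1, Q)) = Mul(-2, Q))
Function('s')(Z) = Add(22, Pow(Z, 2), Mul(-36, Z))
Add(786, Mul(Function('s')(-5), Function('Y')(7))) = Add(786, Mul(Add(22, Pow(-5, 2), Mul(-36, -5)), Mul(-2, 7))) = Add(786, Mul(Add(22, 25, 180), -14)) = Add(786, Mul(227, -14)) = Add(786, -3178) = -2392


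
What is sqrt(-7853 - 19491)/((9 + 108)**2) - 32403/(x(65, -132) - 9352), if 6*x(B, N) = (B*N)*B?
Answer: 32403/102302 + 4*I*sqrt(1709)/13689 ≈ 0.31674 + 0.01208*I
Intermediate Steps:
x(B, N) = N*B**2/6 (x(B, N) = ((B*N)*B)/6 = (N*B**2)/6 = N*B**2/6)
sqrt(-7853 - 19491)/((9 + 108)**2) - 32403/(x(65, -132) - 9352) = sqrt(-7853 - 19491)/((9 + 108)**2) - 32403/((1/6)*(-132)*65**2 - 9352) = sqrt(-27344)/(117**2) - 32403/((1/6)*(-132)*4225 - 9352) = (4*I*sqrt(1709))/13689 - 32403/(-92950 - 9352) = (4*I*sqrt(1709))*(1/13689) - 32403/(-102302) = 4*I*sqrt(1709)/13689 - 32403*(-1/102302) = 4*I*sqrt(1709)/13689 + 32403/102302 = 32403/102302 + 4*I*sqrt(1709)/13689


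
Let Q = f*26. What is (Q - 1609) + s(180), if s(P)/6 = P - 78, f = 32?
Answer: -165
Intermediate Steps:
s(P) = -468 + 6*P (s(P) = 6*(P - 78) = 6*(-78 + P) = -468 + 6*P)
Q = 832 (Q = 32*26 = 832)
(Q - 1609) + s(180) = (832 - 1609) + (-468 + 6*180) = -777 + (-468 + 1080) = -777 + 612 = -165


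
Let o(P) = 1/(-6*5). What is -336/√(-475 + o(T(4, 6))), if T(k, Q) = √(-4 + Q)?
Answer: 336*I*√427530/14251 ≈ 15.416*I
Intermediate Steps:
o(P) = -1/30 (o(P) = 1/(-30) = -1/30)
-336/√(-475 + o(T(4, 6))) = -336/√(-475 - 1/30) = -336*(-I*√427530/14251) = -(-336)*I*√427530/14251 = 336*I*√427530/14251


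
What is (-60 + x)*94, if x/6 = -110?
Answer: -67680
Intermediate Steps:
x = -660 (x = 6*(-110) = -660)
(-60 + x)*94 = (-60 - 660)*94 = -720*94 = -67680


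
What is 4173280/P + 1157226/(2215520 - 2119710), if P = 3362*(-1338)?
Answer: 600721570457/53873436045 ≈ 11.151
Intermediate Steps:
P = -4498356
4173280/P + 1157226/(2215520 - 2119710) = 4173280/(-4498356) + 1157226/(2215520 - 2119710) = 4173280*(-1/4498356) + 1157226/95810 = -1043320/1124589 + 1157226*(1/95810) = -1043320/1124589 + 578613/47905 = 600721570457/53873436045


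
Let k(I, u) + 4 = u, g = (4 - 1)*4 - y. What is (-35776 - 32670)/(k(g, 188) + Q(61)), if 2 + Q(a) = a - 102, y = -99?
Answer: -68446/141 ≈ -485.43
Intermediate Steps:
Q(a) = -104 + a (Q(a) = -2 + (a - 102) = -2 + (-102 + a) = -104 + a)
g = 111 (g = (4 - 1)*4 - 1*(-99) = 3*4 + 99 = 12 + 99 = 111)
k(I, u) = -4 + u
(-35776 - 32670)/(k(g, 188) + Q(61)) = (-35776 - 32670)/((-4 + 188) + (-104 + 61)) = -68446/(184 - 43) = -68446/141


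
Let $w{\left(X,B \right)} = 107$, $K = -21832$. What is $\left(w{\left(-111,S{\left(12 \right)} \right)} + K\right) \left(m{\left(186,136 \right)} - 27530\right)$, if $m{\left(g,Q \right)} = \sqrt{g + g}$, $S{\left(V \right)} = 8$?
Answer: $598089250 - 43450 \sqrt{93} \approx 5.9767 \cdot 10^{8}$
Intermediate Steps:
$m{\left(g,Q \right)} = \sqrt{2} \sqrt{g}$ ($m{\left(g,Q \right)} = \sqrt{2 g} = \sqrt{2} \sqrt{g}$)
$\left(w{\left(-111,S{\left(12 \right)} \right)} + K\right) \left(m{\left(186,136 \right)} - 27530\right) = \left(107 - 21832\right) \left(\sqrt{2} \sqrt{186} - 27530\right) = - 21725 \left(2 \sqrt{93} - 27530\right) = - 21725 \left(-27530 + 2 \sqrt{93}\right) = 598089250 - 43450 \sqrt{93}$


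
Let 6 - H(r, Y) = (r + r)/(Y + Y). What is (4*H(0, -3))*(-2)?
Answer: -48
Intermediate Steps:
H(r, Y) = 6 - r/Y (H(r, Y) = 6 - (r + r)/(Y + Y) = 6 - 2*r/(2*Y) = 6 - 2*r*1/(2*Y) = 6 - r/Y)
(4*H(0, -3))*(-2) = (4*(6 - 1*0/(-3)))*(-2) = (4*(6 - 1*0*(-1/3)))*(-2) = (4*(6 + 0))*(-2) = (4*6)*(-2) = 24*(-2) = -48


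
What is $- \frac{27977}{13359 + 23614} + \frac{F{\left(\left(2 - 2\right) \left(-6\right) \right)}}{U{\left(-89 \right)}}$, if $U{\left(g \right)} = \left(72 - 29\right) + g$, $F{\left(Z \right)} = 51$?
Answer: $- \frac{3172565}{1700758} \approx -1.8654$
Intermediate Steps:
$U{\left(g \right)} = 43 + g$
$- \frac{27977}{13359 + 23614} + \frac{F{\left(\left(2 - 2\right) \left(-6\right) \right)}}{U{\left(-89 \right)}} = - \frac{27977}{13359 + 23614} + \frac{51}{43 - 89} = - \frac{27977}{36973} + \frac{51}{-46} = \left(-27977\right) \frac{1}{36973} + 51 \left(- \frac{1}{46}\right) = - \frac{27977}{36973} - \frac{51}{46} = - \frac{3172565}{1700758}$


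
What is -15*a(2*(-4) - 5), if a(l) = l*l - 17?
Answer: -2280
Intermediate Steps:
a(l) = -17 + l² (a(l) = l² - 17 = -17 + l²)
-15*a(2*(-4) - 5) = -15*(-17 + (2*(-4) - 5)²) = -15*(-17 + (-8 - 5)²) = -15*(-17 + (-13)²) = -15*(-17 + 169) = -15*152 = -2280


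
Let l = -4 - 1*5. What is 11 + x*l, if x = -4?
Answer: 47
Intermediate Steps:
l = -9 (l = -4 - 5 = -9)
11 + x*l = 11 - 4*(-9) = 11 + 36 = 47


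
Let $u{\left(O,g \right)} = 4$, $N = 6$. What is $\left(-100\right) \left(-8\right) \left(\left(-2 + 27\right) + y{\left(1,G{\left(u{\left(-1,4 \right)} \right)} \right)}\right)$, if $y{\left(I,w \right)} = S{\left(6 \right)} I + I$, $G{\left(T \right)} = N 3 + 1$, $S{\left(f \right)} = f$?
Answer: $25600$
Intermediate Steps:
$G{\left(T \right)} = 19$ ($G{\left(T \right)} = 6 \cdot 3 + 1 = 18 + 1 = 19$)
$y{\left(I,w \right)} = 7 I$ ($y{\left(I,w \right)} = 6 I + I = 7 I$)
$\left(-100\right) \left(-8\right) \left(\left(-2 + 27\right) + y{\left(1,G{\left(u{\left(-1,4 \right)} \right)} \right)}\right) = \left(-100\right) \left(-8\right) \left(\left(-2 + 27\right) + 7 \cdot 1\right) = 800 \left(25 + 7\right) = 800 \cdot 32 = 25600$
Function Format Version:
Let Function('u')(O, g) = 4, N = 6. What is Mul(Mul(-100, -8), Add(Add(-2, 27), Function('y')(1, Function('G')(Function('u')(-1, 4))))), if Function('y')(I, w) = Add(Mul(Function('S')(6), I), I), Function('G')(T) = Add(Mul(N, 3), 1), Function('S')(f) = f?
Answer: 25600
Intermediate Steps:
Function('G')(T) = 19 (Function('G')(T) = Add(Mul(6, 3), 1) = Add(18, 1) = 19)
Function('y')(I, w) = Mul(7, I) (Function('y')(I, w) = Add(Mul(6, I), I) = Mul(7, I))
Mul(Mul(-100, -8), Add(Add(-2, 27), Function('y')(1, Function('G')(Function('u')(-1, 4))))) = Mul(Mul(-100, -8), Add(Add(-2, 27), Mul(7, 1))) = Mul(800, Add(25, 7)) = Mul(800, 32) = 25600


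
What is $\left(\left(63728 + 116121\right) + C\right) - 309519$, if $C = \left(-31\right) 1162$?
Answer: $-165692$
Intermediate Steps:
$C = -36022$
$\left(\left(63728 + 116121\right) + C\right) - 309519 = \left(\left(63728 + 116121\right) - 36022\right) - 309519 = \left(179849 - 36022\right) - 309519 = 143827 - 309519 = -165692$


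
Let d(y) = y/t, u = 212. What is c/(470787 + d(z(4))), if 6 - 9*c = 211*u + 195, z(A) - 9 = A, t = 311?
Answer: -13970431/1317732930 ≈ -0.010602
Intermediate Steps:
z(A) = 9 + A
c = -44921/9 (c = 2/3 - (211*212 + 195)/9 = 2/3 - (44732 + 195)/9 = 2/3 - 1/9*44927 = 2/3 - 44927/9 = -44921/9 ≈ -4991.2)
d(y) = y/311
c/(470787 + d(z(4))) = -44921/(9*(470787 + (9 + 4)/311)) = -44921/(9*(470787 + (1/311)*13)) = -44921/(9*(470787 + 13/311)) = -44921/(9*146414770/311) = -44921/9*311/146414770 = -13970431/1317732930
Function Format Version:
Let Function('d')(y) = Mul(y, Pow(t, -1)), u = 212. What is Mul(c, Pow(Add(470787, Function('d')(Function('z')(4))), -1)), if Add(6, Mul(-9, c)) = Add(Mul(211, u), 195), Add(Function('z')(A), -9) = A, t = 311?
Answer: Rational(-13970431, 1317732930) ≈ -0.010602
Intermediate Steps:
Function('z')(A) = Add(9, A)
c = Rational(-44921, 9) (c = Add(Rational(2, 3), Mul(Rational(-1, 9), Add(Mul(211, 212), 195))) = Add(Rational(2, 3), Mul(Rational(-1, 9), Add(44732, 195))) = Add(Rational(2, 3), Mul(Rational(-1, 9), 44927)) = Add(Rational(2, 3), Rational(-44927, 9)) = Rational(-44921, 9) ≈ -4991.2)
Function('d')(y) = Mul(Rational(1, 311), y) (Function('d')(y) = Mul(y, Pow(311, -1)) = Mul(y, Rational(1, 311)) = Mul(Rational(1, 311), y))
Mul(c, Pow(Add(470787, Function('d')(Function('z')(4))), -1)) = Mul(Rational(-44921, 9), Pow(Add(470787, Mul(Rational(1, 311), Add(9, 4))), -1)) = Mul(Rational(-44921, 9), Pow(Add(470787, Mul(Rational(1, 311), 13)), -1)) = Mul(Rational(-44921, 9), Pow(Add(470787, Rational(13, 311)), -1)) = Mul(Rational(-44921, 9), Pow(Rational(146414770, 311), -1)) = Mul(Rational(-44921, 9), Rational(311, 146414770)) = Rational(-13970431, 1317732930)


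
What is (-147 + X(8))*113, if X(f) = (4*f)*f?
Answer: 12317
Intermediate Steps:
X(f) = 4*f²
(-147 + X(8))*113 = (-147 + 4*8²)*113 = (-147 + 4*64)*113 = (-147 + 256)*113 = 109*113 = 12317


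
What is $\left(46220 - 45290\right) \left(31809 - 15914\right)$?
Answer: $14782350$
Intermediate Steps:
$\left(46220 - 45290\right) \left(31809 - 15914\right) = 930 \left(31809 - 15914\right) = 930 \cdot 15895 = 14782350$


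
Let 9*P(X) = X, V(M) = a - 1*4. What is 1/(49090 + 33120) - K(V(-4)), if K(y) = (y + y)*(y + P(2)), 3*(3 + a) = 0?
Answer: -70207331/739890 ≈ -94.889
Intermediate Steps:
a = -3 (a = -3 + (1/3)*0 = -3 + 0 = -3)
V(M) = -7 (V(M) = -3 - 1*4 = -3 - 4 = -7)
P(X) = X/9
K(y) = 2*y*(2/9 + y) (K(y) = (y + y)*(y + (1/9)*2) = (2*y)*(y + 2/9) = (2*y)*(2/9 + y) = 2*y*(2/9 + y))
1/(49090 + 33120) - K(V(-4)) = 1/(49090 + 33120) - 2*(-7)*(2 + 9*(-7))/9 = 1/82210 - 2*(-7)*(2 - 63)/9 = 1/82210 - 2*(-7)*(-61)/9 = 1/82210 - 1*854/9 = 1/82210 - 854/9 = -70207331/739890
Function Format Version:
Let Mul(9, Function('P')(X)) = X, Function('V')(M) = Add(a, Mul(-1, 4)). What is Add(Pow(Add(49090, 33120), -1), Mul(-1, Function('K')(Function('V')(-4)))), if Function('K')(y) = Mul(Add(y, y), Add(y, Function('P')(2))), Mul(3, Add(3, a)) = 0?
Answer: Rational(-70207331, 739890) ≈ -94.889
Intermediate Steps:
a = -3 (a = Add(-3, Mul(Rational(1, 3), 0)) = Add(-3, 0) = -3)
Function('V')(M) = -7 (Function('V')(M) = Add(-3, Mul(-1, 4)) = Add(-3, -4) = -7)
Function('P')(X) = Mul(Rational(1, 9), X)
Function('K')(y) = Mul(2, y, Add(Rational(2, 9), y)) (Function('K')(y) = Mul(Add(y, y), Add(y, Mul(Rational(1, 9), 2))) = Mul(Mul(2, y), Add(y, Rational(2, 9))) = Mul(Mul(2, y), Add(Rational(2, 9), y)) = Mul(2, y, Add(Rational(2, 9), y)))
Add(Pow(Add(49090, 33120), -1), Mul(-1, Function('K')(Function('V')(-4)))) = Add(Pow(Add(49090, 33120), -1), Mul(-1, Mul(Rational(2, 9), -7, Add(2, Mul(9, -7))))) = Add(Pow(82210, -1), Mul(-1, Mul(Rational(2, 9), -7, Add(2, -63)))) = Add(Rational(1, 82210), Mul(-1, Mul(Rational(2, 9), -7, -61))) = Add(Rational(1, 82210), Mul(-1, Rational(854, 9))) = Add(Rational(1, 82210), Rational(-854, 9)) = Rational(-70207331, 739890)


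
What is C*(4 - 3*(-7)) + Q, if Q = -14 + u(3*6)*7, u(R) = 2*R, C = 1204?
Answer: 30338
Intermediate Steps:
Q = 238 (Q = -14 + (2*(3*6))*7 = -14 + (2*18)*7 = -14 + 36*7 = -14 + 252 = 238)
C*(4 - 3*(-7)) + Q = 1204*(4 - 3*(-7)) + 238 = 1204*(4 + 21) + 238 = 1204*25 + 238 = 30100 + 238 = 30338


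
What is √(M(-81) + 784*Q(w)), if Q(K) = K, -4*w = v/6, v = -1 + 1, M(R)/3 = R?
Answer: 9*I*√3 ≈ 15.588*I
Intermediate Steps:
M(R) = 3*R
v = 0
w = 0 (w = -0/6 = -¼*0 = 0)
√(M(-81) + 784*Q(w)) = √(3*(-81) + 784*0) = √(-243 + 0) = √(-243) = 9*I*√3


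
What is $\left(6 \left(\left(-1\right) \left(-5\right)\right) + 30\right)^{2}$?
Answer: $3600$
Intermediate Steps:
$\left(6 \left(\left(-1\right) \left(-5\right)\right) + 30\right)^{2} = \left(6 \cdot 5 + 30\right)^{2} = \left(30 + 30\right)^{2} = 60^{2} = 3600$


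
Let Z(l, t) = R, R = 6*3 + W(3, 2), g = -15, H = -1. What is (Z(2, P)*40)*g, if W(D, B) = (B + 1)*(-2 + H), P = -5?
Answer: -5400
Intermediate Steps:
W(D, B) = -3 - 3*B (W(D, B) = (B + 1)*(-2 - 1) = (1 + B)*(-3) = -3 - 3*B)
R = 9 (R = 6*3 + (-3 - 3*2) = 18 + (-3 - 6) = 18 - 9 = 9)
Z(l, t) = 9
(Z(2, P)*40)*g = (9*40)*(-15) = 360*(-15) = -5400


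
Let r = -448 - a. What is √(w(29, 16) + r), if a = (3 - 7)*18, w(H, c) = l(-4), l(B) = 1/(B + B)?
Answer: I*√6018/4 ≈ 19.394*I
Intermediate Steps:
l(B) = 1/(2*B)
w(H, c) = -⅛ (w(H, c) = (½)/(-4) = (½)*(-¼) = -⅛)
a = -72 (a = -4*18 = -72)
r = -376 (r = -448 - 1*(-72) = -448 + 72 = -376)
√(w(29, 16) + r) = √(-⅛ - 376) = √(-3009/8) = I*√6018/4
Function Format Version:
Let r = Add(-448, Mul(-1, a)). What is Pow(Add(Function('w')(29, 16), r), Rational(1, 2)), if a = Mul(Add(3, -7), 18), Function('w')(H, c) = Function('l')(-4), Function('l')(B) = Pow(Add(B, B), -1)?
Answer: Mul(Rational(1, 4), I, Pow(6018, Rational(1, 2))) ≈ Mul(19.394, I)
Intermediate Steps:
Function('l')(B) = Mul(Rational(1, 2), Pow(B, -1)) (Function('l')(B) = Pow(Mul(2, B), -1) = Mul(Rational(1, 2), Pow(B, -1)))
Function('w')(H, c) = Rational(-1, 8) (Function('w')(H, c) = Mul(Rational(1, 2), Pow(-4, -1)) = Mul(Rational(1, 2), Rational(-1, 4)) = Rational(-1, 8))
a = -72 (a = Mul(-4, 18) = -72)
r = -376 (r = Add(-448, Mul(-1, -72)) = Add(-448, 72) = -376)
Pow(Add(Function('w')(29, 16), r), Rational(1, 2)) = Pow(Add(Rational(-1, 8), -376), Rational(1, 2)) = Pow(Rational(-3009, 8), Rational(1, 2)) = Mul(Rational(1, 4), I, Pow(6018, Rational(1, 2)))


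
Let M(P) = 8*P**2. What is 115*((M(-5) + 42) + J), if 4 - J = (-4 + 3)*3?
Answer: 28635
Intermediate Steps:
J = 7 (J = 4 - (-4 + 3)*3 = 4 - (-1)*3 = 4 - 1*(-3) = 4 + 3 = 7)
115*((M(-5) + 42) + J) = 115*((8*(-5)**2 + 42) + 7) = 115*((8*25 + 42) + 7) = 115*((200 + 42) + 7) = 115*(242 + 7) = 115*249 = 28635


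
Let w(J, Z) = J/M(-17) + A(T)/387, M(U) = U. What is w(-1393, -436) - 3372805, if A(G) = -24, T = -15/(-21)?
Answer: -7396381804/2193 ≈ -3.3727e+6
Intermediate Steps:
T = 5/7 (T = -15*(-1/21) = 5/7 ≈ 0.71429)
w(J, Z) = -8/129 - J/17 (w(J, Z) = J/(-17) - 24/387 = J*(-1/17) - 24*1/387 = -J/17 - 8/129 = -8/129 - J/17)
w(-1393, -436) - 3372805 = (-8/129 - 1/17*(-1393)) - 3372805 = (-8/129 + 1393/17) - 3372805 = 179561/2193 - 3372805 = -7396381804/2193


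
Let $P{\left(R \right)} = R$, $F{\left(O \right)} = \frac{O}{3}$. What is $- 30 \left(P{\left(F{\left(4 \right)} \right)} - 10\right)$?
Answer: $260$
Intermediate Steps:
$F{\left(O \right)} = \frac{O}{3}$ ($F{\left(O \right)} = O \frac{1}{3} = \frac{O}{3}$)
$- 30 \left(P{\left(F{\left(4 \right)} \right)} - 10\right) = - 30 \left(\frac{1}{3} \cdot 4 - 10\right) = - 30 \left(\frac{4}{3} - 10\right) = \left(-30\right) \left(- \frac{26}{3}\right) = 260$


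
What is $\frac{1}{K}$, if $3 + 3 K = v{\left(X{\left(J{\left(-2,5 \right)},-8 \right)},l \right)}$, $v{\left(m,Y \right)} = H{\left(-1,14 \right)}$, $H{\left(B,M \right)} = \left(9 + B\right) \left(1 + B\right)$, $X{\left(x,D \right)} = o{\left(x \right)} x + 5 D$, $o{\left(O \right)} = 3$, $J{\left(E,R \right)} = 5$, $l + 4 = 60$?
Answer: $-1$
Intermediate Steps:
$l = 56$ ($l = -4 + 60 = 56$)
$X{\left(x,D \right)} = 3 x + 5 D$
$H{\left(B,M \right)} = \left(1 + B\right) \left(9 + B\right)$
$v{\left(m,Y \right)} = 0$ ($v{\left(m,Y \right)} = 9 + \left(-1\right)^{2} + 10 \left(-1\right) = 9 + 1 - 10 = 0$)
$K = -1$ ($K = -1 + \frac{1}{3} \cdot 0 = -1 + 0 = -1$)
$\frac{1}{K} = \frac{1}{-1} = -1$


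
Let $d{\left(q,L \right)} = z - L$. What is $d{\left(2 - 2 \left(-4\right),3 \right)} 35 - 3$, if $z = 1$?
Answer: $-73$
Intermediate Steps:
$d{\left(q,L \right)} = 1 - L$
$d{\left(2 - 2 \left(-4\right),3 \right)} 35 - 3 = \left(1 - 3\right) 35 - 3 = \left(-2\right) 35 - 3 = -70 - 3 = -73$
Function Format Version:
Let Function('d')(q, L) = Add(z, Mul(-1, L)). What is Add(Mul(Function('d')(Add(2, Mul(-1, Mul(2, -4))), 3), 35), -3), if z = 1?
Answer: -73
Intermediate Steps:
Function('d')(q, L) = Add(1, Mul(-1, L))
Add(Mul(Function('d')(Add(2, Mul(-1, Mul(2, -4))), 3), 35), -3) = Add(Mul(Add(1, Mul(-1, 3)), 35), -3) = Add(Mul(Add(1, -3), 35), -3) = Add(Mul(-2, 35), -3) = Add(-70, -3) = -73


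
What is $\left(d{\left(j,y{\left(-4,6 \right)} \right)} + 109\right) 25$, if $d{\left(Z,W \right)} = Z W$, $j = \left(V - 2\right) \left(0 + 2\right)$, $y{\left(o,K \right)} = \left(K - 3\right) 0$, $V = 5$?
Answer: $2725$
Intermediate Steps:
$y{\left(o,K \right)} = 0$ ($y{\left(o,K \right)} = \left(-3 + K\right) 0 = 0$)
$j = 6$ ($j = \left(5 - 2\right) \left(0 + 2\right) = 3 \cdot 2 = 6$)
$d{\left(Z,W \right)} = W Z$
$\left(d{\left(j,y{\left(-4,6 \right)} \right)} + 109\right) 25 = \left(0 \cdot 6 + 109\right) 25 = \left(0 + 109\right) 25 = 109 \cdot 25 = 2725$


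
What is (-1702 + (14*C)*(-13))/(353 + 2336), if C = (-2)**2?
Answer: -2430/2689 ≈ -0.90368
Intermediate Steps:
C = 4
(-1702 + (14*C)*(-13))/(353 + 2336) = (-1702 + (14*4)*(-13))/(353 + 2336) = (-1702 + 56*(-13))/2689 = (-1702 - 728)*(1/2689) = -2430*1/2689 = -2430/2689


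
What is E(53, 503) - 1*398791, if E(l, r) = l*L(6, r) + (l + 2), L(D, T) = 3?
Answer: -398577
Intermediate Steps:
E(l, r) = 2 + 4*l (E(l, r) = l*3 + (l + 2) = 3*l + (2 + l) = 2 + 4*l)
E(53, 503) - 1*398791 = (2 + 4*53) - 1*398791 = (2 + 212) - 398791 = 214 - 398791 = -398577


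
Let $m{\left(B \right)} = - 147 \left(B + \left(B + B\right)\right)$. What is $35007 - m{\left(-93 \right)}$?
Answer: $-6006$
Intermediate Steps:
$m{\left(B \right)} = - 441 B$ ($m{\left(B \right)} = - 147 \left(B + 2 B\right) = - 147 \cdot 3 B = - 441 B$)
$35007 - m{\left(-93 \right)} = 35007 - \left(-441\right) \left(-93\right) = 35007 - 41013 = -6006$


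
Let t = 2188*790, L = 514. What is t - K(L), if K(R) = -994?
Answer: 1729514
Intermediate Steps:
t = 1728520
t - K(L) = 1728520 - 1*(-994) = 1728520 + 994 = 1729514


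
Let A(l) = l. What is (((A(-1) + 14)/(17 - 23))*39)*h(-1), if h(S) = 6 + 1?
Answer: -1183/2 ≈ -591.50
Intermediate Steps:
h(S) = 7
(((A(-1) + 14)/(17 - 23))*39)*h(-1) = (((-1 + 14)/(17 - 23))*39)*7 = ((13/(-6))*39)*7 = ((13*(-1/6))*39)*7 = -13/6*39*7 = -169/2*7 = -1183/2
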